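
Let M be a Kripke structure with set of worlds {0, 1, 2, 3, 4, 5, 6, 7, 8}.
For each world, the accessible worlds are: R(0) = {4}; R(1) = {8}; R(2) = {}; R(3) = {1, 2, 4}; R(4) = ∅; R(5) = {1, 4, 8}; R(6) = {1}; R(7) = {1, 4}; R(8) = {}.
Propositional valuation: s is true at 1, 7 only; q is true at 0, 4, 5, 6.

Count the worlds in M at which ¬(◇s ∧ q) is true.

7

Recall that ◇ψ holds at a world iff ψ holds at some accessible world.
Let φ = ¬(◇s ∧ q). Evaluate φ at each world:
  0 (successors {4}): φ is true.
  1 (successors {8}): φ is true.
  2 (successors ∅): φ is true.
  3 (successors {1, 2, 4}): φ is true.
  4 (successors ∅): φ is true.
  5 (successors {1, 4, 8}): φ is false.
  6 (successors {1}): φ is false.
  7 (successors {1, 4}): φ is true.
  8 (successors ∅): φ is true.
For instance, at 7:
  At 7: ◇s ∧ q is false, so ¬(◇s ∧ q) is true.
    At 7: ◇s is true, q is false, so ◇s ∧ q is false.
      At 7: ◇s requires s at some successor in {1, 4}.
        s holds at 1, so ◇s is true at 7.
Satisfying worlds: {0, 1, 2, 3, 4, 7, 8}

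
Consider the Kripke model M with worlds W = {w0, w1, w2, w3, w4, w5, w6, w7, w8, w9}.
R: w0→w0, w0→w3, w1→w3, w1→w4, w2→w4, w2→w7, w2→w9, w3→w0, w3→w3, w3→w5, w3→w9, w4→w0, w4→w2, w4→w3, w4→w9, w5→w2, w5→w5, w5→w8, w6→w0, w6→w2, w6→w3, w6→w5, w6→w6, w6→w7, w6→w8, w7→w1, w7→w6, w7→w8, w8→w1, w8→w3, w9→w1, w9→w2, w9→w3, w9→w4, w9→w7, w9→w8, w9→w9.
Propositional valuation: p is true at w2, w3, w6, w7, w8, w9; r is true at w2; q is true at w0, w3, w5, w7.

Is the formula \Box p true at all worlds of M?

No

Let φ = \Box p. Evaluate φ at each world:
  w0 (successors {w0, w3}): φ is false.
  w1 (successors {w3, w4}): φ is false.
  w2 (successors {w4, w7, w9}): φ is false.
  w3 (successors {w0, w3, w5, w9}): φ is false.
  w4 (successors {w0, w2, w3, w9}): φ is false.
  w5 (successors {w2, w5, w8}): φ is false.
  w6 (successors {w0, w2, w3, w5, w6, w7, w8}): φ is false.
  w7 (successors {w1, w6, w8}): φ is false.
  w8 (successors {w1, w3}): φ is false.
  w9 (successors {w1, w2, w3, w4, w7, w8, w9}): φ is false.
Detail at w0 (counterexample):
  At w0: \Box p requires p at every successor {w0, w3}.
    p fails at w0, so \Box p is false at w0.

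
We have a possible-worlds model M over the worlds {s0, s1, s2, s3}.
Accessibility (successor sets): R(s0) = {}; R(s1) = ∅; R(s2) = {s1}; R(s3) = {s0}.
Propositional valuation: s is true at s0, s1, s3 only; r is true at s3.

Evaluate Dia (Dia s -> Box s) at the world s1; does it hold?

Recall that Box ψ holds at a world iff ψ holds at every accessible world, and Dia ψ holds iff ψ holds at some accessible world.
At s1: no accessible worlds, so Dia (Dia s -> Box s) is false.

No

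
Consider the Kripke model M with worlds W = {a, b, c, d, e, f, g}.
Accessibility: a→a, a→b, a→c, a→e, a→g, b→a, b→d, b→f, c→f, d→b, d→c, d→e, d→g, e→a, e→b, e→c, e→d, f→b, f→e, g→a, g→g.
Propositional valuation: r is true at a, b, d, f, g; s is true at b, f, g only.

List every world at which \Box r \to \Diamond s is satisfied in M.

a, b, c, d, e, f, g

Let φ = \Box r \to \Diamond s. Evaluate φ at each world:
  a (successors {a, b, c, e, g}): φ is true.
  b (successors {a, d, f}): φ is true.
  c (successors {f}): φ is true.
  d (successors {b, c, e, g}): φ is true.
  e (successors {a, b, c, d}): φ is true.
  f (successors {b, e}): φ is true.
  g (successors {a, g}): φ is true.
For instance, at c:
  At c: \Box r is true, \Diamond s is true, so \Box r \to \Diamond s is true.
    At c: \Box r requires r at every successor {f}.
      At f: r is true.
    So \Box r is true at c.
    At c: \Diamond s requires s at some successor in {f}.
      s holds at f, so \Diamond s is true at c.
Satisfying worlds: {a, b, c, d, e, f, g}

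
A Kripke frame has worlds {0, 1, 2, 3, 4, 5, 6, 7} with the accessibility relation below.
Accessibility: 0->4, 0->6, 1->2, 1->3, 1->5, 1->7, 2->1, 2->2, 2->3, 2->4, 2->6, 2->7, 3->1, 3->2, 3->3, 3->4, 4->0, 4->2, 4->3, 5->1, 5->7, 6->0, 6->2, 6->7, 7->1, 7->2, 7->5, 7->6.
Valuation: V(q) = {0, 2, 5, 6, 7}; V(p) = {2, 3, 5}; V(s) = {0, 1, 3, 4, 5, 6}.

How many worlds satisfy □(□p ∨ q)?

Let φ = □(□p ∨ q). Evaluate φ at each world:
  0 (successors {4, 6}): φ is false.
  1 (successors {2, 3, 5, 7}): φ is false.
  2 (successors {1, 2, 3, 4, 6, 7}): φ is false.
  3 (successors {1, 2, 3, 4}): φ is false.
  4 (successors {0, 2, 3}): φ is false.
  5 (successors {1, 7}): φ is false.
  6 (successors {0, 2, 7}): φ is true.
  7 (successors {1, 2, 5, 6}): φ is false.
For instance, at 6:
  At 6: □(□p ∨ q) requires □p ∨ q at every successor {0, 2, 7}.
      At 0: □p is false, q is true, so □p ∨ q is true.
      At 2: □p is false, q is true, so □p ∨ q is true.
      At 7: □p is false, q is true, so □p ∨ q is true.
  So □(□p ∨ q) is true at 6.
Satisfying worlds: {6}

1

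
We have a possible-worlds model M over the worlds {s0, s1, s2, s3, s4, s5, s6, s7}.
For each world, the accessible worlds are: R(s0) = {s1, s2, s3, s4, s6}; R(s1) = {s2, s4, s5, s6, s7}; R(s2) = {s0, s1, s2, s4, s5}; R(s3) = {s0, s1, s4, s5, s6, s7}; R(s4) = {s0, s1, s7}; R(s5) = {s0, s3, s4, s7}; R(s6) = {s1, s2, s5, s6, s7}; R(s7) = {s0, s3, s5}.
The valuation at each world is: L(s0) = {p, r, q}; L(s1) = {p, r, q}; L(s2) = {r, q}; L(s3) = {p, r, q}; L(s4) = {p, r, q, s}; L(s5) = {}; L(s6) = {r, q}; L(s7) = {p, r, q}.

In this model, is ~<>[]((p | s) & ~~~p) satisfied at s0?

Yes

At s0: <>[]((p | s) & ~~~p) is false, so ~<>[]((p | s) & ~~~p) is true.
  At s0: <>[]((p | s) & ~~~p) requires []((p | s) & ~~~p) at some successor in {s1, s2, s3, s4, s6}.
    At s1: []((p | s) & ~~~p) is false.
    At s2: []((p | s) & ~~~p) is false.
    At s3: []((p | s) & ~~~p) is false.
    At s4: []((p | s) & ~~~p) is false.
    At s6: []((p | s) & ~~~p) is false.
  So <>[]((p | s) & ~~~p) is false at s0.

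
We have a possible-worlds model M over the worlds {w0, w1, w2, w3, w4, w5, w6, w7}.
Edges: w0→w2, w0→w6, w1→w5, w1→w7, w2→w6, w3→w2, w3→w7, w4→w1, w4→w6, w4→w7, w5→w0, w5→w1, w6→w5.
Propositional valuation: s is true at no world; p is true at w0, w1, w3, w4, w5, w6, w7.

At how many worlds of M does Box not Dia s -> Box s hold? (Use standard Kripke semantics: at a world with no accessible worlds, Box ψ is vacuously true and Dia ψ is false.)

1

Let φ = Box not Dia s -> Box s. Evaluate φ at each world:
  w0 (successors {w2, w6}): φ is false.
  w1 (successors {w5, w7}): φ is false.
  w2 (successors {w6}): φ is false.
  w3 (successors {w2, w7}): φ is false.
  w4 (successors {w1, w6, w7}): φ is false.
  w5 (successors {w0, w1}): φ is false.
  w6 (successors {w5}): φ is false.
  w7 (successors ∅): φ is true.
For instance, at w4:
  At w4: Box not Dia s is true, Box s is false, so Box not Dia s -> Box s is false.
    At w4: Box not Dia s requires not Dia s at every successor {w1, w6, w7}.
      At w1: not Dia s is true.
      At w6: not Dia s is true.
      At w7: not Dia s is true.
    So Box not Dia s is true at w4.
    At w4: Box s requires s at every successor {w1, w6, w7}.
      s fails at w1, so Box s is false at w4.
Satisfying worlds: {w7}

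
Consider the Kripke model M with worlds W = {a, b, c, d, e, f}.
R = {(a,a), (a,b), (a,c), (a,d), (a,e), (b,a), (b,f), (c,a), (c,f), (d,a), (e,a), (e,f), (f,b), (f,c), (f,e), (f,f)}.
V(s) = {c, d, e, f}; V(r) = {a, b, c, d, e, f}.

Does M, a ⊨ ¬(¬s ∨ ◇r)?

At a: ¬s ∨ ◇r is true, so ¬(¬s ∨ ◇r) is false.
  At a: ¬s is true, ◇r is true, so ¬s ∨ ◇r is true.
    At a: ◇r requires r at some successor in {a, b, c, d, e}.
      r holds at a, so ◇r is true at a.

No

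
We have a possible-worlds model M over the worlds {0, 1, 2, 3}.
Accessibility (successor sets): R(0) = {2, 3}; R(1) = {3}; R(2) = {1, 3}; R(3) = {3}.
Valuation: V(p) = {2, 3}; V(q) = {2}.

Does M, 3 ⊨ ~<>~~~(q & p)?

At 3: <>~~~(q & p) is true, so ~<>~~~(q & p) is false.
  At 3: <>~~~(q & p) requires ~~~(q & p) at some successor in {3}.
    ~~~(q & p) holds at 3, so <>~~~(q & p) is true at 3.

No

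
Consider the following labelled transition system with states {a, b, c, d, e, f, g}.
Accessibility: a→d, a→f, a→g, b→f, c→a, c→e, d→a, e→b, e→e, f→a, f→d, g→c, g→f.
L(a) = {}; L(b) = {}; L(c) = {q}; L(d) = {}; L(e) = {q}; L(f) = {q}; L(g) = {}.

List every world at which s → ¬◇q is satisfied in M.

a, b, c, d, e, f, g

Let φ = s → ¬◇q. Evaluate φ at each world:
  a (successors {d, f, g}): φ is true.
  b (successors {f}): φ is true.
  c (successors {a, e}): φ is true.
  d (successors {a}): φ is true.
  e (successors {b, e}): φ is true.
  f (successors {a, d}): φ is true.
  g (successors {c, f}): φ is true.
For instance, at d:
  At d: s is false, ¬◇q is true, so s → ¬◇q is true.
    At d: ◇q is false, so ¬◇q is true.
      At d: ◇q requires q at some successor in {a}.
        At a: q is false.
      So ◇q is false at d.
Satisfying worlds: {a, b, c, d, e, f, g}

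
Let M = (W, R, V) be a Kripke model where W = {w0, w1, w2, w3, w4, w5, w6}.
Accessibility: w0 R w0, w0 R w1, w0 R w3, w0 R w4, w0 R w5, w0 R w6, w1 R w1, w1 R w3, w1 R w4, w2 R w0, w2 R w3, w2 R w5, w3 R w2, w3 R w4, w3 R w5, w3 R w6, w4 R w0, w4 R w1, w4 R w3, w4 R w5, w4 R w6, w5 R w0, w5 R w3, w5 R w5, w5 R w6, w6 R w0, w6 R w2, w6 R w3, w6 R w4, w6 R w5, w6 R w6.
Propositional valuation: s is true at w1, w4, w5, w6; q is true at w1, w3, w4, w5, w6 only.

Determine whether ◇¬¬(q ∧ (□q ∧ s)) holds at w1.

Yes

At w1: ◇¬¬(q ∧ (□q ∧ s)) requires ¬¬(q ∧ (□q ∧ s)) at some successor in {w1, w3, w4}.
  ¬¬(q ∧ (□q ∧ s)) holds at w1, so ◇¬¬(q ∧ (□q ∧ s)) is true at w1.
    At w1: ¬(q ∧ (□q ∧ s)) is false, so ¬¬(q ∧ (□q ∧ s)) is true.
      At w1: q ∧ (□q ∧ s) is true, so ¬(q ∧ (□q ∧ s)) is false.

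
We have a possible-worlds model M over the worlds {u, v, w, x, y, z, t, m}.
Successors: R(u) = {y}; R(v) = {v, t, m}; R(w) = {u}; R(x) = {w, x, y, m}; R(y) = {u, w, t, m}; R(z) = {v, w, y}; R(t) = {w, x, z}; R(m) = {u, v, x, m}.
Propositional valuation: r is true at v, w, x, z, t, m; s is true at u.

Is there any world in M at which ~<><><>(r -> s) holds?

Let φ = ~<><><>(r -> s). Evaluate φ at each world:
  u (successors {y}): φ is false.
  v (successors {v, t, m}): φ is false.
  w (successors {u}): φ is false.
  x (successors {w, x, y, m}): φ is false.
  y (successors {u, w, t, m}): φ is false.
  z (successors {v, w, y}): φ is false.
  t (successors {w, x, z}): φ is false.
  m (successors {u, v, x, m}): φ is false.
For instance, at u:
  At u: <><><>(r -> s) is true, so ~<><><>(r -> s) is false.
    At u: <><><>(r -> s) requires <><>(r -> s) at some successor in {y}.
      <><>(r -> s) holds at y, so <><><>(r -> s) is true at u.

No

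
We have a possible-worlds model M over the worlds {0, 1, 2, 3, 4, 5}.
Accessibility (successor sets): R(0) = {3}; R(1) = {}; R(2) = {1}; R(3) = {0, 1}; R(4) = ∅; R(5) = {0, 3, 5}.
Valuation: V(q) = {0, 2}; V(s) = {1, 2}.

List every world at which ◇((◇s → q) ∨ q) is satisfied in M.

2, 3, 5

Let φ = ◇((◇s → q) ∨ q). Evaluate φ at each world:
  0 (successors {3}): φ is false.
  1 (successors ∅): φ is false.
  2 (successors {1}): φ is true.
  3 (successors {0, 1}): φ is true.
  4 (successors ∅): φ is false.
  5 (successors {0, 3, 5}): φ is true.
For instance, at 5:
  At 5: ◇((◇s → q) ∨ q) requires (◇s → q) ∨ q at some successor in {0, 3, 5}.
    (◇s → q) ∨ q holds at 0, so ◇((◇s → q) ∨ q) is true at 5.
      At 0: ◇s → q is true, q is true, so (◇s → q) ∨ q is true.
Satisfying worlds: {2, 3, 5}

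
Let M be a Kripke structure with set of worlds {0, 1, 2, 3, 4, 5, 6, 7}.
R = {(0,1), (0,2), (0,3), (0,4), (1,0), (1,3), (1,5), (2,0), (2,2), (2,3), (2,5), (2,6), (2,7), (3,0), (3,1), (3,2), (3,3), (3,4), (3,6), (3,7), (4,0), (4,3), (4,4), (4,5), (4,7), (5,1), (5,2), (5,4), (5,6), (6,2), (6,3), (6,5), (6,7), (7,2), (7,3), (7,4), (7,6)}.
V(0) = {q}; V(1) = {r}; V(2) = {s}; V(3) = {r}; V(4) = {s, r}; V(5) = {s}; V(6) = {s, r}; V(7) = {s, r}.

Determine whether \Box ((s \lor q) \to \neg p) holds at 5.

At 5: \Box ((s \lor q) \to \neg p) requires (s \lor q) \to \neg p at every successor {1, 2, 4, 6}.
  At 1: (s \lor q) \to \neg p is true.
  At 2: (s \lor q) \to \neg p is true.
  At 4: (s \lor q) \to \neg p is true.
  At 6: (s \lor q) \to \neg p is true.
So \Box ((s \lor q) \to \neg p) is true at 5.

Yes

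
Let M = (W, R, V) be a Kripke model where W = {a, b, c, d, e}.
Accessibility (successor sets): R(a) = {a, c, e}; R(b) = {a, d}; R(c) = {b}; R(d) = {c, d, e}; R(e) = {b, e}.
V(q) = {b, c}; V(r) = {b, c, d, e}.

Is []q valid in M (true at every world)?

No

Let φ = []q. Evaluate φ at each world:
  a (successors {a, c, e}): φ is false.
  b (successors {a, d}): φ is false.
  c (successors {b}): φ is true.
  d (successors {c, d, e}): φ is false.
  e (successors {b, e}): φ is false.
Detail at a (counterexample):
  At a: []q requires q at every successor {a, c, e}.
    q fails at a, so []q is false at a.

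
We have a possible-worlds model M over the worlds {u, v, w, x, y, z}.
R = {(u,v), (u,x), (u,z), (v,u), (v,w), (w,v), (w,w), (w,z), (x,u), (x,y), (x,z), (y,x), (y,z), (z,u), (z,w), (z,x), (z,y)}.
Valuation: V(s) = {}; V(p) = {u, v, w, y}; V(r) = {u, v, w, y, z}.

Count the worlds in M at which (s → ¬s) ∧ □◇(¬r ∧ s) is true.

Let φ = (s → ¬s) ∧ □◇(¬r ∧ s). Evaluate φ at each world:
  u (successors {v, x, z}): φ is false.
  v (successors {u, w}): φ is false.
  w (successors {v, w, z}): φ is false.
  x (successors {u, y, z}): φ is false.
  y (successors {x, z}): φ is false.
  z (successors {u, w, x, y}): φ is false.
For instance, at y:
  At y: s → ¬s is true, □◇(¬r ∧ s) is false, so (s → ¬s) ∧ □◇(¬r ∧ s) is false.
    At y: □◇(¬r ∧ s) requires ◇(¬r ∧ s) at every successor {x, z}.
      ◇(¬r ∧ s) fails at x, so □◇(¬r ∧ s) is false at y.
Satisfying worlds: none.

0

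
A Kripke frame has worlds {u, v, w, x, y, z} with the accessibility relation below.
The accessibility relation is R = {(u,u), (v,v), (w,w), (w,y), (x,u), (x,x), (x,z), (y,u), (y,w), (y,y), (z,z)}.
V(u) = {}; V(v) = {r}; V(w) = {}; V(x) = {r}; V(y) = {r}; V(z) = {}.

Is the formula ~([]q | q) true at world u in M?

At u: []q | q is false, so ~([]q | q) is true.
  At u: []q is false, q is false, so []q | q is false.
    At u: []q requires q at every successor {u}.
      q fails at u, so []q is false at u.

Yes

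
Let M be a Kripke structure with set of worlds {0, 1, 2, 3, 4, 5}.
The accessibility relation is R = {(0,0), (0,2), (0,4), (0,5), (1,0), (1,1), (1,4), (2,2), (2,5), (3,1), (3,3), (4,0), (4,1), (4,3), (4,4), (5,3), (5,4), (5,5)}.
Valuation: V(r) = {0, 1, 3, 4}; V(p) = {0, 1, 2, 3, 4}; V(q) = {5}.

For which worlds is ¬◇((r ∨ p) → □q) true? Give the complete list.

1, 3, 4

Recall that □ψ holds at a world iff ψ holds at every accessible world, and ◇ψ holds iff ψ holds at some accessible world.
Let φ = ¬◇((r ∨ p) → □q). Evaluate φ at each world:
  0 (successors {0, 2, 4, 5}): φ is false.
  1 (successors {0, 1, 4}): φ is true.
  2 (successors {2, 5}): φ is false.
  3 (successors {1, 3}): φ is true.
  4 (successors {0, 1, 3, 4}): φ is true.
  5 (successors {3, 4, 5}): φ is false.
For instance, at 2:
  At 2: ◇((r ∨ p) → □q) is true, so ¬◇((r ∨ p) → □q) is false.
    At 2: ◇((r ∨ p) → □q) requires (r ∨ p) → □q at some successor in {2, 5}.
      (r ∨ p) → □q holds at 5, so ◇((r ∨ p) → □q) is true at 2.
Satisfying worlds: {1, 3, 4}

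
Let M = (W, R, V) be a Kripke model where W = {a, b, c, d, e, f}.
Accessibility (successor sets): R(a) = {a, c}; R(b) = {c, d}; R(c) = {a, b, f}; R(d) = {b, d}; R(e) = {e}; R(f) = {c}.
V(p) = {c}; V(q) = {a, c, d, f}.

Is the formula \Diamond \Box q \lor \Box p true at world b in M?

No

At b: \Diamond \Box q is false, \Box p is false, so \Diamond \Box q \lor \Box p is false.
  At b: \Diamond \Box q requires \Box q at some successor in {c, d}.
    At c: \Box q is false.
    At d: \Box q is false.
  So \Diamond \Box q is false at b.
  At b: \Box p requires p at every successor {c, d}.
    p fails at d, so \Box p is false at b.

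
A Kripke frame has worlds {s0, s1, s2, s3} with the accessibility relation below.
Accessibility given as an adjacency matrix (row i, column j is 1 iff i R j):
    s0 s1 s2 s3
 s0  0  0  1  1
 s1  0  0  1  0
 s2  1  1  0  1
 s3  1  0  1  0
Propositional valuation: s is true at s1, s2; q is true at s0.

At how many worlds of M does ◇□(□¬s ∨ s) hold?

Let φ = ◇□(□¬s ∨ s). Evaluate φ at each world:
  s0 (successors {s2, s3}): φ is false.
  s1 (successors {s2}): φ is false.
  s2 (successors {s0, s1, s3}): φ is true.
  s3 (successors {s0, s2}): φ is false.
For instance, at s1:
  At s1: ◇□(□¬s ∨ s) requires □(□¬s ∨ s) at some successor in {s2}.
    At s2: □(□¬s ∨ s) is false.
  So ◇□(□¬s ∨ s) is false at s1.
Satisfying worlds: {s2}

1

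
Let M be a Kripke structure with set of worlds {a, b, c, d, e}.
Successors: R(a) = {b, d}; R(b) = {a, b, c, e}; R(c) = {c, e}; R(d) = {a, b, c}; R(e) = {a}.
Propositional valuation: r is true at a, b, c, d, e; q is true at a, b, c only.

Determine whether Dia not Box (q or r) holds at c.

Recall that Box ψ holds at a world iff ψ holds at every accessible world, and Dia ψ holds iff ψ holds at some accessible world.
At c: Dia not Box (q or r) requires not Box (q or r) at some successor in {c, e}.
  At c: not Box (q or r) is false.
  At e: not Box (q or r) is false.
So Dia not Box (q or r) is false at c.

No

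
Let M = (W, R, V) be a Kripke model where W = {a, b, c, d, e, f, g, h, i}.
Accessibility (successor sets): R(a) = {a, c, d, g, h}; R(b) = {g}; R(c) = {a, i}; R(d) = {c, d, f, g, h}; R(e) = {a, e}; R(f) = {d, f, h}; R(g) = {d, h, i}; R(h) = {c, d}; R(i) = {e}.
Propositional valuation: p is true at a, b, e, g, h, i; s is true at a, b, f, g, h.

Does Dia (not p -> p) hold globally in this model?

No

Let φ = Dia (not p -> p). Evaluate φ at each world:
  a (successors {a, c, d, g, h}): φ is true.
  b (successors {g}): φ is true.
  c (successors {a, i}): φ is true.
  d (successors {c, d, f, g, h}): φ is true.
  e (successors {a, e}): φ is true.
  f (successors {d, f, h}): φ is true.
  g (successors {d, h, i}): φ is true.
  h (successors {c, d}): φ is false.
  i (successors {e}): φ is true.
Detail at h (counterexample):
  At h: Dia (not p -> p) requires not p -> p at some successor in {c, d}.
    At c: not p -> p is false.
    At d: not p -> p is false.
  So Dia (not p -> p) is false at h.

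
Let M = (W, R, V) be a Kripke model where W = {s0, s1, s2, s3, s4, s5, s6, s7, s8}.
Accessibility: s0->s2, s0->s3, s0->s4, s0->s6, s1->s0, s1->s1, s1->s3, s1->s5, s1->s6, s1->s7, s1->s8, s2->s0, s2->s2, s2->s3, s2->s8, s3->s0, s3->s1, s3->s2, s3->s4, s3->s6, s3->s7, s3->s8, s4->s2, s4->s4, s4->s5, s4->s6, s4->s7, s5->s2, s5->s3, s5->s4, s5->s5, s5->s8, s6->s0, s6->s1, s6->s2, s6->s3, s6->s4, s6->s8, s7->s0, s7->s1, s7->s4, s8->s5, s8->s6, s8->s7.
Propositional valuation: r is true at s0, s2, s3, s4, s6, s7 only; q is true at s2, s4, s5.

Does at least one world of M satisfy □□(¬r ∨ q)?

Recall that □ψ holds at a world iff ψ holds at every accessible world, and ◇ψ holds iff ψ holds at some accessible world.
Let φ = □□(¬r ∨ q). Evaluate φ at each world:
  s0 (successors {s2, s3, s4, s6}): φ is false.
  s1 (successors {s0, s1, s3, s5, s6, s7, s8}): φ is false.
  s2 (successors {s0, s2, s3, s8}): φ is false.
  s3 (successors {s0, s1, s2, s4, s6, s7, s8}): φ is false.
  s4 (successors {s2, s4, s5, s6, s7}): φ is false.
  s5 (successors {s2, s3, s4, s5, s8}): φ is false.
  s6 (successors {s0, s1, s2, s3, s4, s8}): φ is false.
  s7 (successors {s0, s1, s4}): φ is false.
  s8 (successors {s5, s6, s7}): φ is false.
For instance, at s5:
  At s5: □□(¬r ∨ q) requires □(¬r ∨ q) at every successor {s2, s3, s4, s5, s8}.
    □(¬r ∨ q) fails at s2, so □□(¬r ∨ q) is false at s5.
      At s2: □(¬r ∨ q) requires ¬r ∨ q at every successor {s0, s2, s3, s8}.
        ¬r ∨ q fails at s0, so □(¬r ∨ q) is false at s2.

No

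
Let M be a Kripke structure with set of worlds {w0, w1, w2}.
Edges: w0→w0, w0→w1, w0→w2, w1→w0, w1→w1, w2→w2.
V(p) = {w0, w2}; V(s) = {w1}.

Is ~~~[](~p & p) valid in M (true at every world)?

Yes

Let φ = ~~~[](~p & p). Evaluate φ at each world:
  w0 (successors {w0, w1, w2}): φ is true.
  w1 (successors {w0, w1}): φ is true.
  w2 (successors {w2}): φ is true.
For instance, at w1:
  At w1: ~~[](~p & p) is false, so ~~~[](~p & p) is true.
    At w1: ~[](~p & p) is true, so ~~[](~p & p) is false.
      At w1: [](~p & p) is false, so ~[](~p & p) is true.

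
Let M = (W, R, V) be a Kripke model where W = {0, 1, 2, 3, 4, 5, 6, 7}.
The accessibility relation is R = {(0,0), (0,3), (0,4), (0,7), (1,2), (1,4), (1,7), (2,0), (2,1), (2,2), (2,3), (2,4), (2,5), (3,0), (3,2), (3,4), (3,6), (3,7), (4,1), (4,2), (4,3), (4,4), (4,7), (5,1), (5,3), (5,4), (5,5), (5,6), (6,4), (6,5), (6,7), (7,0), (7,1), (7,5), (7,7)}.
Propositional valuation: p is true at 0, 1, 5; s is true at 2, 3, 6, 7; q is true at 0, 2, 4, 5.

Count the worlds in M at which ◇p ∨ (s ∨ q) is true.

Let φ = ◇p ∨ (s ∨ q). Evaluate φ at each world:
  0 (successors {0, 3, 4, 7}): φ is true.
  1 (successors {2, 4, 7}): φ is false.
  2 (successors {0, 1, 2, 3, 4, 5}): φ is true.
  3 (successors {0, 2, 4, 6, 7}): φ is true.
  4 (successors {1, 2, 3, 4, 7}): φ is true.
  5 (successors {1, 3, 4, 5, 6}): φ is true.
  6 (successors {4, 5, 7}): φ is true.
  7 (successors {0, 1, 5, 7}): φ is true.
For instance, at 1:
  At 1: ◇p is false, s ∨ q is false, so ◇p ∨ (s ∨ q) is false.
    At 1: ◇p requires p at some successor in {2, 4, 7}.
      At 2: p is false.
      At 4: p is false.
      At 7: p is false.
    So ◇p is false at 1.
Satisfying worlds: {0, 2, 3, 4, 5, 6, 7}

7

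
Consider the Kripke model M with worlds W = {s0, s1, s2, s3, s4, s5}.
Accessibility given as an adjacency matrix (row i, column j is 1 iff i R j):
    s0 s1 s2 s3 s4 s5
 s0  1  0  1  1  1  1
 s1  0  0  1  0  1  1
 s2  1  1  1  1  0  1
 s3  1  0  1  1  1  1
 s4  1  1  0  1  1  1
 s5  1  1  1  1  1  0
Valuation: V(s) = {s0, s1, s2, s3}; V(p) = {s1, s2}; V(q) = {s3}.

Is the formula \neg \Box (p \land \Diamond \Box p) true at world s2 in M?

At s2: \Box (p \land \Diamond \Box p) is false, so \neg \Box (p \land \Diamond \Box p) is true.
  At s2: \Box (p \land \Diamond \Box p) requires p \land \Diamond \Box p at every successor {s0, s1, s2, s3, s5}.
    p \land \Diamond \Box p fails at s0, so \Box (p \land \Diamond \Box p) is false at s2.
      At s0: p is false, \Diamond \Box p is false, so p \land \Diamond \Box p is false.

Yes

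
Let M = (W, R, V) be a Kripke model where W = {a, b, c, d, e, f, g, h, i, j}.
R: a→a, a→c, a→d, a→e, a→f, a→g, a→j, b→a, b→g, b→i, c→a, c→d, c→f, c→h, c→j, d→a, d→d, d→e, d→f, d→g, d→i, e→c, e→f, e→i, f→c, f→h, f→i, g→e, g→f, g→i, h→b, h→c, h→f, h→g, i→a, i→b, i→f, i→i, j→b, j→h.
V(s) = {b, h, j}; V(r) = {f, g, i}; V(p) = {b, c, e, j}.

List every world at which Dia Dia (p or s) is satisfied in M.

Let φ = Dia Dia (p or s). Evaluate φ at each world:
  a (successors {a, c, d, e, f, g, j}): φ is true.
  b (successors {a, g, i}): φ is true.
  c (successors {a, d, f, h, j}): φ is true.
  d (successors {a, d, e, f, g, i}): φ is true.
  e (successors {c, f, i}): φ is true.
  f (successors {c, h, i}): φ is true.
  g (successors {e, f, i}): φ is true.
  h (successors {b, c, f, g}): φ is true.
  i (successors {a, b, f, i}): φ is true.
  j (successors {b, h}): φ is true.
For instance, at b:
  At b: Dia Dia (p or s) requires Dia (p or s) at some successor in {a, g, i}.
    Dia (p or s) holds at a, so Dia Dia (p or s) is true at b.
      At a: Dia (p or s) requires p or s at some successor in {a, c, d, e, f, g, j}.
        p or s holds at c, so Dia (p or s) is true at a.
Satisfying worlds: {a, b, c, d, e, f, g, h, i, j}

a, b, c, d, e, f, g, h, i, j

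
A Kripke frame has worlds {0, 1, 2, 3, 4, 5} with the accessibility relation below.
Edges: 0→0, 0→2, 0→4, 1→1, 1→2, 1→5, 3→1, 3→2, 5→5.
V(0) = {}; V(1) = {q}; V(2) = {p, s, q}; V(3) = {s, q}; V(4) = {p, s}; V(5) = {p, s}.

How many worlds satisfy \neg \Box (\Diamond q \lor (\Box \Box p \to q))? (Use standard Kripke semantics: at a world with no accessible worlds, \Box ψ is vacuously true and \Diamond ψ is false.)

3

Let φ = \neg \Box (\Diamond q \lor (\Box \Box p \to q)). Evaluate φ at each world:
  0 (successors {0, 2, 4}): φ is true.
  1 (successors {1, 2, 5}): φ is true.
  2 (successors ∅): φ is false.
  3 (successors {1, 2}): φ is false.
  4 (successors ∅): φ is false.
  5 (successors {5}): φ is true.
For instance, at 5:
  At 5: \Box (\Diamond q \lor (\Box \Box p \to q)) is false, so \neg \Box (\Diamond q \lor (\Box \Box p \to q)) is true.
    At 5: \Box (\Diamond q \lor (\Box \Box p \to q)) requires \Diamond q \lor (\Box \Box p \to q) at every successor {5}.
      \Diamond q \lor (\Box \Box p \to q) fails at 5, so \Box (\Diamond q \lor (\Box \Box p \to q)) is false at 5.
Satisfying worlds: {0, 1, 5}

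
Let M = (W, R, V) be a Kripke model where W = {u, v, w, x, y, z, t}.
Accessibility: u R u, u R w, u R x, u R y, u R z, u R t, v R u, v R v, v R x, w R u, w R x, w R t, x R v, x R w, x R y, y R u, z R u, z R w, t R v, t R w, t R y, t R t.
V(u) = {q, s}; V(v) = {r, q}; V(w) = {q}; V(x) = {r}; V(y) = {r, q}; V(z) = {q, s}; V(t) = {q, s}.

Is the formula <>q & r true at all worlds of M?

Let φ = <>q & r. Evaluate φ at each world:
  u (successors {u, w, x, y, z, t}): φ is false.
  v (successors {u, v, x}): φ is true.
  w (successors {u, x, t}): φ is false.
  x (successors {v, w, y}): φ is true.
  y (successors {u}): φ is true.
  z (successors {u, w}): φ is false.
  t (successors {v, w, y, t}): φ is false.
Detail at u (counterexample):
  At u: <>q is true, r is false, so <>q & r is false.
    At u: <>q requires q at some successor in {u, w, x, y, z, t}.
      q holds at u, so <>q is true at u.

No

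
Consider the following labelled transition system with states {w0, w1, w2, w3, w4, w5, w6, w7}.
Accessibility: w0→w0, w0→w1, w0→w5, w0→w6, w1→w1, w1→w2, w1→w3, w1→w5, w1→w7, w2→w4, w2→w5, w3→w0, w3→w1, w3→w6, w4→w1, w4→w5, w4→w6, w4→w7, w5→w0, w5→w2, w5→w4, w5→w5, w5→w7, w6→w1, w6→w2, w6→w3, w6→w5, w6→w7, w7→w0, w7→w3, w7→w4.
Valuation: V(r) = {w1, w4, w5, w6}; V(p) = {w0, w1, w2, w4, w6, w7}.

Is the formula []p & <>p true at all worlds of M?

No

Recall that []ψ holds at a world iff ψ holds at every accessible world, and <>ψ holds iff ψ holds at some accessible world.
Let φ = []p & <>p. Evaluate φ at each world:
  w0 (successors {w0, w1, w5, w6}): φ is false.
  w1 (successors {w1, w2, w3, w5, w7}): φ is false.
  w2 (successors {w4, w5}): φ is false.
  w3 (successors {w0, w1, w6}): φ is true.
  w4 (successors {w1, w5, w6, w7}): φ is false.
  w5 (successors {w0, w2, w4, w5, w7}): φ is false.
  w6 (successors {w1, w2, w3, w5, w7}): φ is false.
  w7 (successors {w0, w3, w4}): φ is false.
Detail at w0 (counterexample):
  At w0: []p is false, <>p is true, so []p & <>p is false.
    At w0: []p requires p at every successor {w0, w1, w5, w6}.
      p fails at w5, so []p is false at w0.
    At w0: <>p requires p at some successor in {w0, w1, w5, w6}.
      p holds at w0, so <>p is true at w0.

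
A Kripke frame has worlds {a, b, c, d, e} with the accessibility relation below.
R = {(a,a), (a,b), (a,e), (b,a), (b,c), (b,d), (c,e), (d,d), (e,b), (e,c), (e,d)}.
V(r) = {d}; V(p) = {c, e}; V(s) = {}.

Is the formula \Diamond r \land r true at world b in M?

No

At b: \Diamond r is true, r is false, so \Diamond r \land r is false.
  At b: \Diamond r requires r at some successor in {a, c, d}.
    r holds at d, so \Diamond r is true at b.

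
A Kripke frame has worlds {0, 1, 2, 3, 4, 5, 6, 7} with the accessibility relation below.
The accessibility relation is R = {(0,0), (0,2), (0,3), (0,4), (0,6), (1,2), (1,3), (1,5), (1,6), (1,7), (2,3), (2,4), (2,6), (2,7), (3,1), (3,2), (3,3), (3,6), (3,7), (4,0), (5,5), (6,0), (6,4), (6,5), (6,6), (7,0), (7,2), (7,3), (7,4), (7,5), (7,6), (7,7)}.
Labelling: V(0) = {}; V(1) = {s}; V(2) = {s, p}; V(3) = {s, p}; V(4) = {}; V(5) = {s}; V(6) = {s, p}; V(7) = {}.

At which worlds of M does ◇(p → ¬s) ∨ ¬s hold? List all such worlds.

0, 1, 2, 3, 4, 5, 6, 7

Let φ = ◇(p → ¬s) ∨ ¬s. Evaluate φ at each world:
  0 (successors {0, 2, 3, 4, 6}): φ is true.
  1 (successors {2, 3, 5, 6, 7}): φ is true.
  2 (successors {3, 4, 6, 7}): φ is true.
  3 (successors {1, 2, 3, 6, 7}): φ is true.
  4 (successors {0}): φ is true.
  5 (successors {5}): φ is true.
  6 (successors {0, 4, 5, 6}): φ is true.
  7 (successors {0, 2, 3, 4, 5, 6, 7}): φ is true.
For instance, at 3:
  At 3: ◇(p → ¬s) is true, ¬s is false, so ◇(p → ¬s) ∨ ¬s is true.
    At 3: ◇(p → ¬s) requires p → ¬s at some successor in {1, 2, 3, 6, 7}.
      p → ¬s holds at 1, so ◇(p → ¬s) is true at 3.
Satisfying worlds: {0, 1, 2, 3, 4, 5, 6, 7}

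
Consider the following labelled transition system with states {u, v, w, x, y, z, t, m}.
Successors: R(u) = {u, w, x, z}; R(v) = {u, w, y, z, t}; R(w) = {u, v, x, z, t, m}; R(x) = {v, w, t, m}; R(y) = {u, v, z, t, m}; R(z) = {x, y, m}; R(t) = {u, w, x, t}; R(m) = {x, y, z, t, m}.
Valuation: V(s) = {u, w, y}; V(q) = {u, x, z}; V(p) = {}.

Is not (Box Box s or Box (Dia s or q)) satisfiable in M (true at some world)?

No

Recall that Box ψ holds at a world iff ψ holds at every accessible world, and Dia ψ holds iff ψ holds at some accessible world.
Let φ = not (Box Box s or Box (Dia s or q)). Evaluate φ at each world:
  u (successors {u, w, x, z}): φ is false.
  v (successors {u, w, y, z, t}): φ is false.
  w (successors {u, v, x, z, t, m}): φ is false.
  x (successors {v, w, t, m}): φ is false.
  y (successors {u, v, z, t, m}): φ is false.
  z (successors {x, y, m}): φ is false.
  t (successors {u, w, x, t}): φ is false.
  m (successors {x, y, z, t, m}): φ is false.
For instance, at y:
  At y: Box Box s or Box (Dia s or q) is true, so not (Box Box s or Box (Dia s or q)) is false.
    At y: Box Box s is false, Box (Dia s or q) is true, so Box Box s or Box (Dia s or q) is true.
      At y: Box Box s requires Box s at every successor {u, v, z, t, m}.
        Box s fails at u, so Box Box s is false at y.
      At y: Box (Dia s or q) requires Dia s or q at every successor {u, v, z, t, m}.
        At u: Dia s or q is true.
        At v: Dia s or q is true.
        At z: Dia s or q is true.
        At t: Dia s or q is true.
        At m: Dia s or q is true.
      So Box (Dia s or q) is true at y.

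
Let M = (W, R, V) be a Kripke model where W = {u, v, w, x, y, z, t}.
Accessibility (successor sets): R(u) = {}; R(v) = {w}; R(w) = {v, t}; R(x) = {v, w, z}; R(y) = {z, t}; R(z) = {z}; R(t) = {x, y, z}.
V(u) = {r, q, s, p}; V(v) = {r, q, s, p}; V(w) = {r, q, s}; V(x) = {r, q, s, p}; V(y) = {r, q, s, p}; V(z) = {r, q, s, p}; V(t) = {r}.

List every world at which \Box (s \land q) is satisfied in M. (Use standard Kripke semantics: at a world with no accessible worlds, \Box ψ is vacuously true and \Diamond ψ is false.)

u, v, x, z, t

Recall that \Box ψ holds at a world iff ψ holds at every accessible world, and \Diamond ψ holds iff ψ holds at some accessible world.
Let φ = \Box (s \land q). Evaluate φ at each world:
  u (successors ∅): φ is true.
  v (successors {w}): φ is true.
  w (successors {v, t}): φ is false.
  x (successors {v, w, z}): φ is true.
  y (successors {z, t}): φ is false.
  z (successors {z}): φ is true.
  t (successors {x, y, z}): φ is true.
For instance, at x:
  At x: \Box (s \land q) requires s \land q at every successor {v, w, z}.
    At v: s \land q is true.
    At w: s \land q is true.
    At z: s \land q is true.
  So \Box (s \land q) is true at x.
Satisfying worlds: {u, v, x, z, t}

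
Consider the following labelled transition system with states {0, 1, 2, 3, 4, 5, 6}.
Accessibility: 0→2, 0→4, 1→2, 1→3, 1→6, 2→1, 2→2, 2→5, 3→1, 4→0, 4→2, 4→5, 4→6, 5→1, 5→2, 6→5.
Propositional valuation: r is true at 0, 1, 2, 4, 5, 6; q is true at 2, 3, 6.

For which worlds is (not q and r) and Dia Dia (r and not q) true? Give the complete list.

0, 1, 4, 5

Let φ = (not q and r) and Dia Dia (r and not q). Evaluate φ at each world:
  0 (successors {2, 4}): φ is true.
  1 (successors {2, 3, 6}): φ is true.
  2 (successors {1, 2, 5}): φ is false.
  3 (successors {1}): φ is false.
  4 (successors {0, 2, 5, 6}): φ is true.
  5 (successors {1, 2}): φ is true.
  6 (successors {5}): φ is false.
For instance, at 5:
  At 5: not q and r is true, Dia Dia (r and not q) is true, so (not q and r) and Dia Dia (r and not q) is true.
    At 5: Dia Dia (r and not q) requires Dia (r and not q) at some successor in {1, 2}.
      Dia (r and not q) holds at 2, so Dia Dia (r and not q) is true at 5.
Satisfying worlds: {0, 1, 4, 5}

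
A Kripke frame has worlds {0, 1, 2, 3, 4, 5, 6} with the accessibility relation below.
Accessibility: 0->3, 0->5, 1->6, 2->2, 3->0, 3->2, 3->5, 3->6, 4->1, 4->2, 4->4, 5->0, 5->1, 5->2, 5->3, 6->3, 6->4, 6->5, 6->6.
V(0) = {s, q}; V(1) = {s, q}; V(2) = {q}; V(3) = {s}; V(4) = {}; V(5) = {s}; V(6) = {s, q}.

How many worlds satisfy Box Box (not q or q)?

7

Let φ = Box Box (not q or q). Evaluate φ at each world:
  0 (successors {3, 5}): φ is true.
  1 (successors {6}): φ is true.
  2 (successors {2}): φ is true.
  3 (successors {0, 2, 5, 6}): φ is true.
  4 (successors {1, 2, 4}): φ is true.
  5 (successors {0, 1, 2, 3}): φ is true.
  6 (successors {3, 4, 5, 6}): φ is true.
For instance, at 1:
  At 1: Box Box (not q or q) requires Box (not q or q) at every successor {6}.
      At 6: Box (not q or q) requires not q or q at every successor {3, 4, 5, 6}.
        At 3: not q or q is true.
        At 4: not q or q is true.
        At 5: not q or q is true.
        At 6: not q or q is true.
      So Box (not q or q) is true at 6.
  So Box Box (not q or q) is true at 1.
Satisfying worlds: {0, 1, 2, 3, 4, 5, 6}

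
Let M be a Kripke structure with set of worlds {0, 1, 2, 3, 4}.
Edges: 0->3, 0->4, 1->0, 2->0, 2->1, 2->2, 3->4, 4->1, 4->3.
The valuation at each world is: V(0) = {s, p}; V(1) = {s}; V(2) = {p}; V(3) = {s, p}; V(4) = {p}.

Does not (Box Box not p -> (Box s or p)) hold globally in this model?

Let φ = not (Box Box not p -> (Box s or p)). Evaluate φ at each world:
  0 (successors {3, 4}): φ is false.
  1 (successors {0}): φ is false.
  2 (successors {0, 1, 2}): φ is false.
  3 (successors {4}): φ is false.
  4 (successors {1, 3}): φ is false.
Detail at 0 (counterexample):
  At 0: Box Box not p -> (Box s or p) is true, so not (Box Box not p -> (Box s or p)) is false.
    At 0: Box Box not p is false, Box s or p is true, so Box Box not p -> (Box s or p) is true.
      At 0: Box Box not p requires Box not p at every successor {3, 4}.
        Box not p fails at 3, so Box Box not p is false at 0.
      At 0: Box s is false, p is true, so Box s or p is true.

No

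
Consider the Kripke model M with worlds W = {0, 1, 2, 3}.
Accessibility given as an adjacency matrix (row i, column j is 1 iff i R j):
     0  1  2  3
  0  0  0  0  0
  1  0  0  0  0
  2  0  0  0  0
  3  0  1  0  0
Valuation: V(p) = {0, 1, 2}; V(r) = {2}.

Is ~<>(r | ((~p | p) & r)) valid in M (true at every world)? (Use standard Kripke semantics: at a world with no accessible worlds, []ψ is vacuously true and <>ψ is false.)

Let φ = ~<>(r | ((~p | p) & r)). Evaluate φ at each world:
  0 (successors ∅): φ is true.
  1 (successors ∅): φ is true.
  2 (successors ∅): φ is true.
  3 (successors {1}): φ is true.
For instance, at 3:
  At 3: <>(r | ((~p | p) & r)) is false, so ~<>(r | ((~p | p) & r)) is true.
    At 3: <>(r | ((~p | p) & r)) requires r | ((~p | p) & r) at some successor in {1}.
      At 1: r | ((~p | p) & r) is false.
    So <>(r | ((~p | p) & r)) is false at 3.

Yes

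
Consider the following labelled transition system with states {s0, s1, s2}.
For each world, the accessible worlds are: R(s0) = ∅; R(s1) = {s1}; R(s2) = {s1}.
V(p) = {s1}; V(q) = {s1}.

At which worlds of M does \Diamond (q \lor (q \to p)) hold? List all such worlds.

s1, s2

Recall that \Diamond ψ holds at a world iff ψ holds at some accessible world.
Let φ = \Diamond (q \lor (q \to p)). Evaluate φ at each world:
  s0 (successors ∅): φ is false.
  s1 (successors {s1}): φ is true.
  s2 (successors {s1}): φ is true.
For instance, at s2:
  At s2: \Diamond (q \lor (q \to p)) requires q \lor (q \to p) at some successor in {s1}.
    q \lor (q \to p) holds at s1, so \Diamond (q \lor (q \to p)) is true at s2.
Satisfying worlds: {s1, s2}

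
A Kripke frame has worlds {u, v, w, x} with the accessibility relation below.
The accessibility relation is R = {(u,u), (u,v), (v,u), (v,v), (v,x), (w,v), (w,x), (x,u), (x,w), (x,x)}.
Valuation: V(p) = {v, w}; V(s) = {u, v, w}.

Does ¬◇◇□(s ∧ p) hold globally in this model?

Yes

Let φ = ¬◇◇□(s ∧ p). Evaluate φ at each world:
  u (successors {u, v}): φ is true.
  v (successors {u, v, x}): φ is true.
  w (successors {v, x}): φ is true.
  x (successors {u, w, x}): φ is true.
For instance, at u:
  At u: ◇◇□(s ∧ p) is false, so ¬◇◇□(s ∧ p) is true.
    At u: ◇◇□(s ∧ p) requires ◇□(s ∧ p) at some successor in {u, v}.
      At u: ◇□(s ∧ p) is false.
      At v: ◇□(s ∧ p) is false.
    So ◇◇□(s ∧ p) is false at u.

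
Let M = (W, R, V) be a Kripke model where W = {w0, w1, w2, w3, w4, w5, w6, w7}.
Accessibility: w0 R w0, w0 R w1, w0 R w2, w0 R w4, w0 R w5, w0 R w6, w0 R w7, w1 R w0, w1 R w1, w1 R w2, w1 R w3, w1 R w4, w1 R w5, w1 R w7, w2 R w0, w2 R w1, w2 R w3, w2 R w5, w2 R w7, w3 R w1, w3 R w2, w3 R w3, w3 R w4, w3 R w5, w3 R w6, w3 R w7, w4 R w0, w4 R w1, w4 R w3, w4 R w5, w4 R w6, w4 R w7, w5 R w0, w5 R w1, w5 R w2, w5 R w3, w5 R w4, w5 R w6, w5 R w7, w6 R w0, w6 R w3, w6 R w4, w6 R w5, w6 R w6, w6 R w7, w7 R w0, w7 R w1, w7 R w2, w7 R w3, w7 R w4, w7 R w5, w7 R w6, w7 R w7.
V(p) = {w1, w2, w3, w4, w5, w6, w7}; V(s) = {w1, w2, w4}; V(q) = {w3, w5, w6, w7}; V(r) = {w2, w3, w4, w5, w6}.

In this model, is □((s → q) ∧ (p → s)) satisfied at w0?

At w0: □((s → q) ∧ (p → s)) requires (s → q) ∧ (p → s) at every successor {w0, w1, w2, w4, w5, w6, w7}.
  (s → q) ∧ (p → s) fails at w1, so □((s → q) ∧ (p → s)) is false at w0.

No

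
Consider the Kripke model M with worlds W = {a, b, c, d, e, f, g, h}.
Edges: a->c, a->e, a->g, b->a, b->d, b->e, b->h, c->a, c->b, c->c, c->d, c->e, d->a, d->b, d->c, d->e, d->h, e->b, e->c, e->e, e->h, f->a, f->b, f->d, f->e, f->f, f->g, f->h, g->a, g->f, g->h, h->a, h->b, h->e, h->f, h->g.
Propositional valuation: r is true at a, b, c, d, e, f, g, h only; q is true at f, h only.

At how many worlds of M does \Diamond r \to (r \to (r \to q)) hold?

2

Let φ = \Diamond r \to (r \to (r \to q)). Evaluate φ at each world:
  a (successors {c, e, g}): φ is false.
  b (successors {a, d, e, h}): φ is false.
  c (successors {a, b, c, d, e}): φ is false.
  d (successors {a, b, c, e, h}): φ is false.
  e (successors {b, c, e, h}): φ is false.
  f (successors {a, b, d, e, f, g, h}): φ is true.
  g (successors {a, f, h}): φ is false.
  h (successors {a, b, e, f, g}): φ is true.
For instance, at g:
  At g: \Diamond r is true, r \to (r \to q) is false, so \Diamond r \to (r \to (r \to q)) is false.
    At g: \Diamond r requires r at some successor in {a, f, h}.
      r holds at a, so \Diamond r is true at g.
Satisfying worlds: {f, h}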